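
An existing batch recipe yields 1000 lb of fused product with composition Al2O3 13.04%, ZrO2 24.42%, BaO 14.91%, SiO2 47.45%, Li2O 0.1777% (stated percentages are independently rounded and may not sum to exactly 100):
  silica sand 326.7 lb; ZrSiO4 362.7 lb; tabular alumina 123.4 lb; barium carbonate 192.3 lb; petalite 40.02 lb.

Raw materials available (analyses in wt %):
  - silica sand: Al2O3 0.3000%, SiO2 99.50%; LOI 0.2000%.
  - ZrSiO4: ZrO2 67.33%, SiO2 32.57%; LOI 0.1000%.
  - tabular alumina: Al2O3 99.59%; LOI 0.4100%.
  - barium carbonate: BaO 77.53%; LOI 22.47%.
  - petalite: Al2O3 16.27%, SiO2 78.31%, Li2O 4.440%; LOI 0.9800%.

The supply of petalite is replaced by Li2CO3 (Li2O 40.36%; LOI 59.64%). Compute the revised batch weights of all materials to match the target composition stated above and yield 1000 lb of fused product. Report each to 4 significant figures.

In-progress results are shown rounded to 4 significant figures when written out; each numeric step keeps exact precision throughout — every reported value receives exactly one rounding; the derived quantities, including totals, glass mass, five oxide percentages, ignition loss, yield, are carried from the weighed amounts on 1000 lb of glass in exact precision precisely as stated by either problem or answer.
Oxide mass targets, per 1000 lb fused product:
  Al2O3: 13.04% × 1000 = 130.4 lb
  ZrO2: 24.42% × 1000 = 244.2 lb
  BaO: 14.91% × 1000 = 149.1 lb
  SiO2: 47.45% × 1000 = 474.5 lb
  Li2O: 0.1777% × 1000 = 1.777 lb
Oxide-by-oxide audit with the batch weights as given, against the basis in use (summed amounts equal target values exact up to rounding of places):
  Al2O3: 358.2·0.003000 + 129.9·0.9959 = 130.4 lb (target 130.4 lb)
  ZrO2: 362.7·0.6733 = 244.2 lb (target 244.2 lb)
  BaO: 192.3·0.7753 = 149.1 lb (target 149.1 lb)
  SiO2: 358.2·0.9950 + 362.7·0.3257 = 474.5 lb (target 474.5 lb)
  Li2O: 4.403·0.4036 = 1.777 lb (target 1.777 lb)
Glass-mass sanity pass: batch Σ − ignition loss = 1000 lb (targets for the oxides total 1000 lb; basis as stated: 1000 lb — differing by rounding only).
Whole-batch sum: Σ batch = 1048 lb; ignition loss, Σ(batch × LOI) = 47.45 lb; yield = glass ÷ total batch = 95.47%.

Revised batch per 1000 lb fused product:
  silica sand: 358.2 lb
  ZrSiO4: 362.7 lb
  tabular alumina: 129.9 lb
  barium carbonate: 192.3 lb
  Li2CO3: 4.403 lb
Total batch = 1048 lb; LOI loss = 47.45 lb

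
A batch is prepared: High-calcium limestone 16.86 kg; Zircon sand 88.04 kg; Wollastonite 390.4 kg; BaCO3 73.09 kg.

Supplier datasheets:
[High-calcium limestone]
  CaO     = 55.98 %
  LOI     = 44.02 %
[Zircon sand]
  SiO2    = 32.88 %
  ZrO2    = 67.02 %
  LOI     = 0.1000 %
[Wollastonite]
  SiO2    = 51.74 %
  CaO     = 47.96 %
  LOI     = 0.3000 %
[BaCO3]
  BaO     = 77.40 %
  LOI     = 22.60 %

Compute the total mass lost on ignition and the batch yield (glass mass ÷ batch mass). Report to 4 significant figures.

The intermediate values are displayed (rounded to 4 significant digits) within the worked lines — all internal work runs at full precision through every step; every reported number is rounded a single time — all derived quantities are re-derived at full precision (yield, the four compositions, net glass mass, totals, LOI) starting from the weights for 543.2 kg of glass, as they appear in the problem or answer text.
Each material's LOI contribution:
  High-calcium limestone: 16.86 × 0.4402 = 7.422 kg
  Zircon sand: 88.04 × 0.001000 = 0.08804 kg
  Wollastonite: 390.4 × 0.003000 = 1.171 kg
  BaCO3: 73.09 × 0.2260 = 16.52 kg
Total LOI = 25.20 kg
Glass = batch − LOI = 568.4 − 25.20 = 543.2 kg

LOI loss = 25.20 kg; glass = 543.2 kg; yield = 95.57%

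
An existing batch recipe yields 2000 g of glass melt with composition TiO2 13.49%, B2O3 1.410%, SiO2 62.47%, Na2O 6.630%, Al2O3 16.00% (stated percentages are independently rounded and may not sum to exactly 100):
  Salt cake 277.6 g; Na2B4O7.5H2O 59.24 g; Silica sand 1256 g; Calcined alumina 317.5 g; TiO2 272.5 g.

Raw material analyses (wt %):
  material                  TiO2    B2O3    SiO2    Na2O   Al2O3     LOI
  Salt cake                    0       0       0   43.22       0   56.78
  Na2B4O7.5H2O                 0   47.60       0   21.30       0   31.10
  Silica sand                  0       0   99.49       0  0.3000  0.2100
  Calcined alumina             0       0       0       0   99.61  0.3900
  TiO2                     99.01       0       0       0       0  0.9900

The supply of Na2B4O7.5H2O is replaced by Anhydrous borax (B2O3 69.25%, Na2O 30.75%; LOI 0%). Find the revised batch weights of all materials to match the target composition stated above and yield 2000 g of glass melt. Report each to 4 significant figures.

Revised batch per 2000 g glass melt:
  Salt cake: 277.8 g
  Anhydrous borax: 40.72 g
  Silica sand: 1256 g
  Calcined alumina: 317.5 g
  TiO2: 272.5 g
Total batch = 2165 g; LOI loss = 164.3 g

Intermediates are shown, rounded to 4 significant digits, within the worked lines. Every computation carries exact precision at each step. A single rounding produces every reported figure. The derived quantities, including the yield, totals, glass mass, five oxide percentages, ignition loss, are carried using the weight values per 2000 g of glass in full float precision, as written in question or answer.
Oxide-by-oxide targets in 2000 g glass melt:
  TiO2: 13.49% × 2000 = 269.8 g
  B2O3: 1.410% × 2000 = 28.20 g
  SiO2: 62.47% × 2000 = 1249 g
  Na2O: 6.630% × 2000 = 132.6 g
  Al2O3: 16.00% × 2000 = 320.0 g
Mass-balance tally per oxide from the weights as reported, relative to the basis at hand (sums match the target masses exact up to rounding of places):
  TiO2: 272.5·0.9901 = 269.8 g (target 269.8 g)
  B2O3: 40.72·0.6925 = 28.20 g (target 28.20 g)
  SiO2: 1256·0.9949 = 1250 g (target 1249 g)
  Na2O: 277.8·0.4322 + 40.72·0.3075 = 132.6 g (target 132.6 g)
  Al2O3: 1256·0.003000 + 317.5·0.9961 = 320.0 g (target 320.0 g)
Consistency of the glass mass: Σ batch − LOI loss = 2000 g (per-oxide target masses sum to 2000 g; against the stated basis, 2000 g — rounding explains the deltas).
Batch total: Σ batch = 2165 g; loss to ignition Σ batch·LOI = 164.3 g; yield: glass divided by total = 92.41%.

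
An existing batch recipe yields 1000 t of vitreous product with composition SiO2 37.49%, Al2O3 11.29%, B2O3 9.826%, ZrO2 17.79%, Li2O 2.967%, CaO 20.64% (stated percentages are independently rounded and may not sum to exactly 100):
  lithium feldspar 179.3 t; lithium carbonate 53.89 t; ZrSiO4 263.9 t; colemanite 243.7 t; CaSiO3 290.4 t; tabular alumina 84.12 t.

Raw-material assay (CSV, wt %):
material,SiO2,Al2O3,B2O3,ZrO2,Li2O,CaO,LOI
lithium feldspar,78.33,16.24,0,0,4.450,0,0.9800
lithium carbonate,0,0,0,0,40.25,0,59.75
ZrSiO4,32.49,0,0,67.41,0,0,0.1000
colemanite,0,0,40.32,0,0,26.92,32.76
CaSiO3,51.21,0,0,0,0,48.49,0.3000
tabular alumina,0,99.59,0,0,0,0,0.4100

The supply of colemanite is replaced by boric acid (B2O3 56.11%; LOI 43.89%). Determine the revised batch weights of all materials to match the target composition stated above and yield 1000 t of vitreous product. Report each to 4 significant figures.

The working math maintains full precision through every step. Values along the way appear rounded to four significant figures as written — every reported figure is rounded just once. The derived quantities (net glass mass, totals, ignition loss, the yield, six oxide percentages) are computed starting from the weights at 1000 t of glass in full precision, exactly as shown in either problem or answer.
The oxide mass targets at 1000 t vitreous product:
  SiO2: 37.49% × 1000 = 374.9 t
  Al2O3: 11.29% × 1000 = 112.9 t
  B2O3: 9.826% × 1000 = 98.26 t
  ZrO2: 17.79% × 1000 = 177.9 t
  Li2O: 2.967% × 1000 = 29.67 t
  CaO: 20.64% × 1000 = 206.4 t
Sums-versus-targets review per the reported batch figures, relative to the basis at hand (summed amounts equal target values net of answer rounding effects):
  SiO2: 90.87·0.7833 + 263.9·0.3249 + 425.7·0.5121 = 374.9 t (target 374.9 t)
  Al2O3: 90.87·0.1624 + 98.55·0.9959 = 112.9 t (target 112.9 t)
  B2O3: 175.1·0.5611 = 98.25 t (target 98.26 t)
  ZrO2: 263.9·0.6741 = 177.9 t (target 177.9 t)
  Li2O: 90.87·0.04450 + 63.67·0.4025 = 29.67 t (target 29.67 t)
  CaO: 425.7·0.4849 = 206.4 t (target 206.4 t)
Glass-mass sanity pass: the batch minus its LOI: 1000 t (the Σ of target masses is 1000 t; the stated basis being 1000 t — a pure rounding effect).
Adding the batch up: Σ batch = 1118 t; LOI removed, Σ of batch·LOI: 117.7 t; yield: glass divided by total = 89.47%.

Revised batch per 1000 t vitreous product:
  lithium feldspar: 90.87 t
  lithium carbonate: 63.67 t
  ZrSiO4: 263.9 t
  boric acid: 175.1 t
  CaSiO3: 425.7 t
  tabular alumina: 98.55 t
Total batch = 1118 t; LOI loss = 117.7 t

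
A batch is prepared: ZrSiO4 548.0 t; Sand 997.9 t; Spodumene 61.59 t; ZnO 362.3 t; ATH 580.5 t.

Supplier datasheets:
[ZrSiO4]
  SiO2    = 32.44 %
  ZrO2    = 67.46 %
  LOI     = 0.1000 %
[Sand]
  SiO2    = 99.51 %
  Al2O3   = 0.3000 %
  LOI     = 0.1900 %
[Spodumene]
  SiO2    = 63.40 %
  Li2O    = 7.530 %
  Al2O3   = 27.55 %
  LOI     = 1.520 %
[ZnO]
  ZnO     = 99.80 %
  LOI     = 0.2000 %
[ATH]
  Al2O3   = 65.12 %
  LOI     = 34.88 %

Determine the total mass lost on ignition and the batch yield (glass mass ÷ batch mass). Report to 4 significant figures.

Rounding to four significant figures applies to each mid-chain value as shown; every computation holds exact precision all the way through. Each reported figure is rounded only once. Derived quantities (the totals, ignition loss, the yield, the five compositions, glass mass) are recomputed at full float precision using the weight values on 2344 t of glass as given in the question or the answer.
Material-by-material LOI:
  ZrSiO4: 548.0 × 0.001000 = 0.5480 t
  Sand: 997.9 × 0.001900 = 1.896 t
  Spodumene: 61.59 × 0.01520 = 0.9362 t
  ZnO: 362.3 × 0.002000 = 0.7246 t
  ATH: 580.5 × 0.3488 = 202.5 t
Total LOI = 206.6 t
Glass = batch − LOI = 2550 − 206.6 = 2344 t

LOI loss = 206.6 t; glass = 2344 t; yield = 91.90%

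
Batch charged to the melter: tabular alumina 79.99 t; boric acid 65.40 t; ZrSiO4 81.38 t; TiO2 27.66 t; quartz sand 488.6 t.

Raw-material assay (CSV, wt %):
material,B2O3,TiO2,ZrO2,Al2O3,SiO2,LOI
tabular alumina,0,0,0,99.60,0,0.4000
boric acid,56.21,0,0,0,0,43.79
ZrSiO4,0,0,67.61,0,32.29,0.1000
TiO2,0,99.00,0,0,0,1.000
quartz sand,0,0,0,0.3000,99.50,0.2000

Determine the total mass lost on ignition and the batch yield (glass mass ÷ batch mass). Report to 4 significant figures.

In-progress results are printed rounded to 4 significant digits within the worked lines. Every computation carries full precision all the way through — each reported result is rounded just once. The derived quantities (the totals, ignition loss, the five compositions, net glass mass, the yield) are carried in exact precision using the weight values per 712.7 t of glass as set out in problem or answer.
LOI of each material in turn:
  tabular alumina: 79.99 × 0.004000 = 0.3200 t
  boric acid: 65.40 × 0.4379 = 28.64 t
  ZrSiO4: 81.38 × 0.001000 = 0.08138 t
  TiO2: 27.66 × 0.01000 = 0.2766 t
  quartz sand: 488.6 × 0.002000 = 0.9772 t
Total LOI = 30.29 t
Glass = batch − LOI = 743.0 − 30.29 = 712.7 t

LOI loss = 30.29 t; glass = 712.7 t; yield = 95.92%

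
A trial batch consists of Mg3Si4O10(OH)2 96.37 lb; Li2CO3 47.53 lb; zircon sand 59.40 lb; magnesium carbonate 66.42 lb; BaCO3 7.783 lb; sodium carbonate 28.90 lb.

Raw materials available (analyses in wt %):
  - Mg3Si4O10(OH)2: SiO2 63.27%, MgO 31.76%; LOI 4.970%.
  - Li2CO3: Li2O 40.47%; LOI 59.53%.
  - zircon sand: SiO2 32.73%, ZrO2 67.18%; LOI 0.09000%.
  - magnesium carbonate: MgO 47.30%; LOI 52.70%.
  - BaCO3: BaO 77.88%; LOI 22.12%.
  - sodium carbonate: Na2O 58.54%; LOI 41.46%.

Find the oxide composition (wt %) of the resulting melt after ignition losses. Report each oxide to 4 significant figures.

The whole derivation carries exact precision in all steps — mid-chain values are printed (rounded to four significant digits) within the worked lines. Every reported number carries a single rounding — all derived quantities are recomputed in exact precision (LOI, yield, six oxide percentages, the totals, net glass mass) using the weight values for 224.6 lb of glass, as set out in either problem or answer.
Delivered oxide masses:
  SiO2: 96.37·0.6327 + 59.40·0.3273 = 80.41 lb
  Li2O: 47.53·0.4047 = 19.24 lb
  Na2O: 28.90·0.5854 = 16.92 lb
  MgO: 96.37·0.3176 + 66.42·0.4730 = 62.02 lb
  BaO: 7.783·0.7788 = 6.061 lb
  ZrO2: 59.40·0.6718 = 39.90 lb
LOI: 96.37·0.04970 + 47.53·0.5953 + 59.40·9.000e-04 + 66.42·0.5270 + 7.783·0.2212 + 28.90·0.4146 = 81.84 lb
The glass mass, total less LOI, = 306.4 − 81.84 = 224.6 lb (matching Σ of the oxides)
percent by weight: oxide/glass ×100

Glass mass = 224.6 lb (batch 306.4 − LOI 81.84).
Composition: SiO2 35.81%, Li2O 8.566%, Na2O 7.534%, MgO 27.62%, BaO 2.699%, ZrO2 17.77%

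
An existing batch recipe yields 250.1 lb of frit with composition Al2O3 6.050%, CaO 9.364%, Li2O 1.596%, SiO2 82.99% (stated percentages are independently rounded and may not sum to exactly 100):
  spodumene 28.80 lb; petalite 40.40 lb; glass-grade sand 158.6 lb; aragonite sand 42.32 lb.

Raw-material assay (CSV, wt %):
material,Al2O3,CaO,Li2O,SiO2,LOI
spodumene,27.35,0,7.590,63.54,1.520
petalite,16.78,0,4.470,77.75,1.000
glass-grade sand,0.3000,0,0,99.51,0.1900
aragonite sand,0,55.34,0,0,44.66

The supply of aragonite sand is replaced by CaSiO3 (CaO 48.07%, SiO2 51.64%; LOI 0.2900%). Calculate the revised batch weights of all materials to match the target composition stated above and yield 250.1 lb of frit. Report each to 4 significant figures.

Revised batch per 250.1 lb frit:
  spodumene: 20.69 lb
  petalite: 54.16 lb
  glass-grade sand: 127.8 lb
  CaSiO3: 48.72 lb
Total batch = 251.4 lb; LOI loss = 1.240 lb

Each numeric step runs at full precision at each step — working values are printed, with 4-significant-digit rounding, in the printout. Each reported number sees exactly one rounding — the derived quantities are carried from the batch weights at 250.1 lb of glass at exact precision (glass mass, totals, four oxide percentages, LOI, yield), exactly as printed in question or answer.
Target masses of each oxide per 250.1 lb frit:
  Al2O3: 6.050% × 250.1 = 15.13 lb
  CaO: 9.364% × 250.1 = 23.42 lb
  Li2O: 1.596% × 250.1 = 3.992 lb
  SiO2: 82.99% × 250.1 = 207.6 lb
Checking each oxide sum per the reported batch figures, under the basis named above (each sum matches its target mass up to rounding of the answer):
  Al2O3: 20.69·0.2735 + 54.16·0.1678 + 127.8·0.003000 = 15.13 lb (target 15.13 lb)
  CaO: 48.72·0.4807 = 23.42 lb (target 23.42 lb)
  Li2O: 20.69·0.07590 + 54.16·0.04470 = 3.991 lb (target 3.992 lb)
  SiO2: 20.69·0.6354 + 54.16·0.7775 + 127.8·0.9951 + 48.72·0.5164 = 207.6 lb (target 207.6 lb)
Glass-mass sanity pass: net batch after ignition = 250.1 lb (per-oxide target masses sum to 250.1 lb; basis as stated: 250.1 lb — any gap is answer rounding).
Total batch = Σ batch = 251.4 lb; LOI loss = Σ batch·LOI = 1.240 lb; glass ÷ batch gives a yield of 99.51%.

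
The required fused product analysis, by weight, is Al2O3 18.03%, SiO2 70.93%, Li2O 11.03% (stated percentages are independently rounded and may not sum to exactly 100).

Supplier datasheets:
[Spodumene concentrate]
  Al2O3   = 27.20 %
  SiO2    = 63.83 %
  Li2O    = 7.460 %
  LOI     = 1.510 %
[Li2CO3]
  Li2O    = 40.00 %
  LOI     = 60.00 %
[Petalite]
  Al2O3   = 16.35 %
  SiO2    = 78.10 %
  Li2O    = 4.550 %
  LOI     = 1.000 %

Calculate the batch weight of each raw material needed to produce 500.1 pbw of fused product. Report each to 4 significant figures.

Batch per 500.1 pbw fused product:
  Spodumene concentrate: 115.0 pbw
  Li2CO3: 75.49 pbw
  Petalite: 360.2 pbw
Total batch = 550.7 pbw; LOI loss = 50.63 pbw; yield = 90.81%

Every computation runs at exact precision at each step; intermediates are shown with 4-significant-figure rounding on the page; every reported value is rounded a single time. Derived quantities are rebuilt in full precision (LOI, the yield, totals, three oxide percentages, net glass mass) using the weight values for 500.1 pbw of glass as they appear in the problem or answer text.
Oxide-by-oxide targets in 500.1 pbw fused product:
  Al2O3: 18.03% × 500.1 = 90.17 pbw
  SiO2: 70.93% × 500.1 = 354.7 pbw
  Li2O: 11.03% × 500.1 = 55.16 pbw
A balance pass over the oxides, applying the batch weights above, per the basis as stated (oxide sums agree with the targets exact up to rounding of places):
  Al2O3: 115.0·0.2720 + 360.2·0.1635 = 90.17 pbw (target 90.17 pbw)
  SiO2: 115.0·0.6383 + 360.2·0.7810 = 354.7 pbw (target 354.7 pbw)
  Li2O: 115.0·0.07460 + 75.49·0.4000 + 360.2·0.04550 = 55.16 pbw (target 55.16 pbw)
Auditing the glass mass value: batch total minus LOI = 500.1 pbw (the targets, summed, come to 500.0 pbw; against the stated basis, 500.1 pbw — a pure rounding effect).
Summing the batch: Σ batch = 550.7 pbw; loss to ignition Σ batch·LOI = 50.63 pbw; yield = glass ÷ total batch = 90.81%.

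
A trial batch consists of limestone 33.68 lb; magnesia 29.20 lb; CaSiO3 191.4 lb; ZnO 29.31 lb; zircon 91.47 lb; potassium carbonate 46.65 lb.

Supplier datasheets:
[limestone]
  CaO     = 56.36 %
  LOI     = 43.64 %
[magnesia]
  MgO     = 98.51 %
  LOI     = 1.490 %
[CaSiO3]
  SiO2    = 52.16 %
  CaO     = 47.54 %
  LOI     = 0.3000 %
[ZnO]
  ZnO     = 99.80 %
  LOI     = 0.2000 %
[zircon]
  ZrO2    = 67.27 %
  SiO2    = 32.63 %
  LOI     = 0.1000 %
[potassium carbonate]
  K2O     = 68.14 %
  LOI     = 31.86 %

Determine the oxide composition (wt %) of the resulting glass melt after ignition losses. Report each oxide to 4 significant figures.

Glass mass = 391.0 lb (batch 421.7 − LOI 30.72).
Composition: ZrO2 15.74%, SiO2 33.17%, CaO 28.13%, ZnO 7.481%, MgO 7.357%, K2O 8.130%

Working values are printed (rounded to four significant digits) when written out; every computation runs at exact precision at every stage. A single rounding completes every reported number — all derived quantities, which include ignition loss, the totals, net glass mass, the six compositions, yield, are computed at full precision, exactly as shown in either problem or answer, using the weight values per 391.0 lb of glass.
Delivered oxide masses:
  ZrO2: 91.47·0.6727 = 61.53 lb
  SiO2: 191.4·0.5216 + 91.47·0.3263 = 129.7 lb
  CaO: 33.68·0.5636 + 191.4·0.4754 = 110.0 lb
  ZnO: 29.31·0.9980 = 29.25 lb
  MgO: 29.20·0.9851 = 28.76 lb
  K2O: 46.65·0.6814 = 31.79 lb
LOI: 33.68·0.4364 + 29.20·0.01490 + 191.4·0.003000 + 29.31·0.002000 + 91.47·0.001000 + 46.65·0.3186 = 30.72 lb
Glass mass = batch − LOI = 421.7 − 30.72 = 391.0 lb (matching Σ of the oxides)
percent by weight: oxide/glass ×100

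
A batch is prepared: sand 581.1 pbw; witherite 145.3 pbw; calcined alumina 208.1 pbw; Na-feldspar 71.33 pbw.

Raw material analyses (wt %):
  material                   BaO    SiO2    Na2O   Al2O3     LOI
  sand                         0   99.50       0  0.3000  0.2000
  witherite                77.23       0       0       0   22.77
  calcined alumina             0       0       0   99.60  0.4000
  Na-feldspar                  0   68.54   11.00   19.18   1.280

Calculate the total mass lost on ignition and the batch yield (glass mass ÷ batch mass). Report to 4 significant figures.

All arithmetic keeps full float precision at each step. In-progress results are displayed rounded to 4 significant figures on the page. Every reported number takes a single rounding; all derived quantities (yield, the four compositions, glass mass, ignition loss, the totals) are rebuilt in full float precision from the weighed amounts on 969.8 pbw of glass, as set out in the question or the answer.
Ignition loss by material:
  sand: 581.1 × 0.002000 = 1.162 pbw
  witherite: 145.3 × 0.2277 = 33.08 pbw
  calcined alumina: 208.1 × 0.004000 = 0.8324 pbw
  Na-feldspar: 71.33 × 0.01280 = 0.9130 pbw
Total LOI = 35.99 pbw
Glass = batch − LOI = 1006 − 35.99 = 969.8 pbw

LOI loss = 35.99 pbw; glass = 969.8 pbw; yield = 96.42%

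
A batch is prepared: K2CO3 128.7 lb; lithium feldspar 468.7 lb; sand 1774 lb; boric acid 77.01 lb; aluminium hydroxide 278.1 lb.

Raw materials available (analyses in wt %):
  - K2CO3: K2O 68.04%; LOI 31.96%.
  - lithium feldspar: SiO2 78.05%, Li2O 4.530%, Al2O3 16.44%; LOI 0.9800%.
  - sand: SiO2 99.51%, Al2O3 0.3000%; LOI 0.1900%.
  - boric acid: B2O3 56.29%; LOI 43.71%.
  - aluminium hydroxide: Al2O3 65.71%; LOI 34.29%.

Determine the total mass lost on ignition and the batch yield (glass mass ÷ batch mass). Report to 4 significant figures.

The working math maintains exact precision throughout. Rounding to 4 significant figures governs each intermediate as printed — each reported value is rounded only once. The derived quantities, including the yield, totals, net glass mass, LOI, the five compositions, are carried starting from the weights at 2548 lb of glass at full precision as given in problem or answer.
Each material's LOI contribution:
  K2CO3: 128.7 × 0.3196 = 41.13 lb
  lithium feldspar: 468.7 × 0.009800 = 4.593 lb
  sand: 1774 × 0.001900 = 3.371 lb
  boric acid: 77.01 × 0.4371 = 33.66 lb
  aluminium hydroxide: 278.1 × 0.3429 = 95.36 lb
Total LOI = 178.1 lb
Glass = batch − LOI = 2727 − 178.1 = 2548 lb

LOI loss = 178.1 lb; glass = 2548 lb; yield = 93.47%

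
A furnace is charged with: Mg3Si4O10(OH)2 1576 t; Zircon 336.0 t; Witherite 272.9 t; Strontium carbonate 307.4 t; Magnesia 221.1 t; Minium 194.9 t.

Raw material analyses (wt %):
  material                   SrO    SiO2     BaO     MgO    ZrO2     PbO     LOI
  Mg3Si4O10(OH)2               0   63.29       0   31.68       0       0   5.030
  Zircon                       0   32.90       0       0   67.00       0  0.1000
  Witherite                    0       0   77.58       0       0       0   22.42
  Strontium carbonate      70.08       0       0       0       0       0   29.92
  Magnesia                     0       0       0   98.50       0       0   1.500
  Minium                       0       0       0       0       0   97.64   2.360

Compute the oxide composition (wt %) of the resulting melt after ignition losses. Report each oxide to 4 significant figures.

All internal work holds exact precision at every stage — values along the way are displayed rounded off to 4 significant figures within the worked lines — each reported value is rounded a single time. All derived quantities (ignition loss, net glass mass, the six compositions, totals, yield) are recomputed starting from the weights per 2668 t of glass at full float precision, exactly as shown in the problem or the answer.
Per-oxide mass from batch:
  SrO: 307.4·0.7008 = 215.4 t
  SiO2: 1576·0.6329 + 336.0·0.3290 = 1108 t
  BaO: 272.9·0.7758 = 211.7 t
  MgO: 1576·0.3168 + 221.1·0.9850 = 717.1 t
  ZrO2: 336.0·0.6700 = 225.1 t
  PbO: 194.9·0.9764 = 190.3 t
LOI: 1576·0.05030 + 336.0·0.001000 + 272.9·0.2242 + 307.4·0.2992 + 221.1·0.01500 + 194.9·0.02360 = 240.7 t
Resulting glass, batch − LOI: 2908 − 240.7 = 2668 t (consistent with Σ oxide mass)
oxide / glass × 100 gives the wt %

Glass mass = 2668 t (batch 2908 − LOI 240.7).
Composition: SrO 8.076%, SiO2 41.53%, BaO 7.937%, MgO 26.88%, ZrO2 8.439%, PbO 7.134%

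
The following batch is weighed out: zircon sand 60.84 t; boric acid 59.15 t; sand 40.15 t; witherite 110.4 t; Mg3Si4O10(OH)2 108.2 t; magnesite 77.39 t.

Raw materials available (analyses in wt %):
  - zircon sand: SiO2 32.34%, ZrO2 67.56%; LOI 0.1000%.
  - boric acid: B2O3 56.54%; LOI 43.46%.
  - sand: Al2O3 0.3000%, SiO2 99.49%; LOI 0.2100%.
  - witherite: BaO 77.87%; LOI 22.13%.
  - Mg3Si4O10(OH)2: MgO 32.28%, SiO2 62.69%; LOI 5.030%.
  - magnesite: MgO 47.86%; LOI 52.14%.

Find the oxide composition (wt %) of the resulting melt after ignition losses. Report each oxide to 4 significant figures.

Values along the way are shown, rounded to 4 significant figures, at each printed step. All internal work holds full float precision in every operation — every reported figure includes exactly one rounding; the derived quantities, including totals, the yield, LOI, net glass mass, the six compositions, are recomputed from the weighed amounts at 360.1 t of glass at full float precision exactly as shown in the problem or the answer.
Per-oxide mass from batch:
  Al2O3: 40.15·0.003000 = 0.1205 t
  BaO: 110.4·0.7787 = 85.97 t
  MgO: 108.2·0.3228 + 77.39·0.4786 = 71.97 t
  SiO2: 60.84·0.3234 + 40.15·0.9949 + 108.2·0.6269 = 127.5 t
  B2O3: 59.15·0.5654 = 33.44 t
  ZrO2: 60.84·0.6756 = 41.10 t
LOI: 60.84·0.001000 + 59.15·0.4346 + 40.15·0.002100 + 110.4·0.2213 + 108.2·0.05030 + 77.39·0.5214 = 96.08 t
The glass mass, total less LOI, = 456.1 − 96.08 = 360.1 t (equal to the oxide-mass sum)
wt %: oxide over glass, times 100

Glass mass = 360.1 t (batch 456.1 − LOI 96.08).
Composition: Al2O3 0.03345%, BaO 23.88%, MgO 19.99%, SiO2 35.40%, B2O3 9.288%, ZrO2 11.42%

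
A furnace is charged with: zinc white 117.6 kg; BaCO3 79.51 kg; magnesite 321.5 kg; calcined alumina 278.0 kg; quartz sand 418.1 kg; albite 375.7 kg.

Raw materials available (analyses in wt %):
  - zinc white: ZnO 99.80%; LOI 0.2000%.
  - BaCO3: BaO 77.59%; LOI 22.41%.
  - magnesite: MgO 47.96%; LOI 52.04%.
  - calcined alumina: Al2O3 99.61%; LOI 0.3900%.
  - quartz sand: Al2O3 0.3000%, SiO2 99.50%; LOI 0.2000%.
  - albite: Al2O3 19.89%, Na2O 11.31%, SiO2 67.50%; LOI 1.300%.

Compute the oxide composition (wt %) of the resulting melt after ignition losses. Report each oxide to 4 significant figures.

Glass mass = 1398 kg (batch 1590 − LOI 192.2).
Composition: ZnO 8.394%, BaO 4.412%, Al2O3 25.24%, MgO 11.03%, Na2O 3.039%, SiO2 47.89%

Intermediates are displayed (rounded to four significant figures) between the steps — all internal work keeps full float precision all the way through — a single rounding completes every reported number. All derived quantities are computed using the weight values per 1398 kg of glass in full precision (the six compositions, LOI, glass mass, the totals, the yield) as written in the problem or answer text.
What the batch supplies per oxide:
  ZnO: 117.6·0.9980 = 117.4 kg
  BaO: 79.51·0.7759 = 61.69 kg
  Al2O3: 278.0·0.9961 + 418.1·0.003000 + 375.7·0.1989 = 352.9 kg
  MgO: 321.5·0.4796 = 154.2 kg
  Na2O: 375.7·0.1131 = 42.49 kg
  SiO2: 418.1·0.9950 + 375.7·0.6750 = 669.6 kg
LOI: 117.6·0.002000 + 79.51·0.2241 + 321.5·0.5204 + 278.0·0.003900 + 418.1·0.002000 + 375.7·0.01300 = 192.2 kg
Glass mass = batch − LOI = 1590 − 192.2 = 1398 kg (equal to the oxide-mass sum)
percent by weight: oxide/glass ×100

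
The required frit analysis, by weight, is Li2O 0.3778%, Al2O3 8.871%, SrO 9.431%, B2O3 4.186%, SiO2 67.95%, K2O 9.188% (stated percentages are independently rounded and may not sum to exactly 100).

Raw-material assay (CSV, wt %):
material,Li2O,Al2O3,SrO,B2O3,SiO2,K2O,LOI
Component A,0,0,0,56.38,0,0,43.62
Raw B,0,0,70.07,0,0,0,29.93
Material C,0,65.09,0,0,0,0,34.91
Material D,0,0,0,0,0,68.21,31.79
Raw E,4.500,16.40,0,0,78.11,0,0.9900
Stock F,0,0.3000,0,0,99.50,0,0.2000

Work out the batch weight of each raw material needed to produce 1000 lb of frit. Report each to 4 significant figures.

All arithmetic carries full precision at every stage — rounding to four significant figures governs each in-between result as displayed. Every reported result undergoes a single rounding; the derived quantities, including the totals, six oxide percentages, net glass mass, the yield, LOI, are recomputed using the weight values on 1000 lb of glass in exact precision, exactly as printed in problem or answer.
Oxide mass targets, per 1000 lb frit:
  Li2O: 0.3778% × 1000 = 3.778 lb
  Al2O3: 8.871% × 1000 = 88.71 lb
  SrO: 9.431% × 1000 = 94.31 lb
  B2O3: 4.186% × 1000 = 41.86 lb
  SiO2: 67.95% × 1000 = 679.5 lb
  K2O: 9.188% × 1000 = 91.88 lb
Oxide-by-oxide audit working from each reported weight, on the stated basis (every target is met by its sum exact up to rounding of places):
  Li2O: 83.96·0.04500 = 3.778 lb (target 3.778 lb)
  Al2O3: 112.3·0.6509 + 83.96·0.1640 + 617.0·0.003000 = 88.72 lb (target 88.71 lb)
  SrO: 134.6·0.7007 = 94.31 lb (target 94.31 lb)
  B2O3: 74.25·0.5638 = 41.86 lb (target 41.86 lb)
  SiO2: 83.96·0.7811 + 617.0·0.9950 = 679.5 lb (target 679.5 lb)
  K2O: 134.7·0.6821 = 91.88 lb (target 91.88 lb)
Mass balance on the glass: whole batch net of LOI = 1000 lb (per-oxide target masses sum to 1000 lb; against the stated basis, 1000 lb — any gap is answer rounding).
Whole-batch sum: Σ batch = 1157 lb; ignition loss, Σ(batch × LOI) = 156.8 lb; the yield ratio, glass ÷ batch: 86.45%.

Batch per 1000 lb frit:
  Component A: 74.25 lb
  Raw B: 134.6 lb
  Material C: 112.3 lb
  Material D: 134.7 lb
  Raw E: 83.96 lb
  Stock F: 617.0 lb
Total batch = 1157 lb; LOI loss = 156.8 lb; yield = 86.45%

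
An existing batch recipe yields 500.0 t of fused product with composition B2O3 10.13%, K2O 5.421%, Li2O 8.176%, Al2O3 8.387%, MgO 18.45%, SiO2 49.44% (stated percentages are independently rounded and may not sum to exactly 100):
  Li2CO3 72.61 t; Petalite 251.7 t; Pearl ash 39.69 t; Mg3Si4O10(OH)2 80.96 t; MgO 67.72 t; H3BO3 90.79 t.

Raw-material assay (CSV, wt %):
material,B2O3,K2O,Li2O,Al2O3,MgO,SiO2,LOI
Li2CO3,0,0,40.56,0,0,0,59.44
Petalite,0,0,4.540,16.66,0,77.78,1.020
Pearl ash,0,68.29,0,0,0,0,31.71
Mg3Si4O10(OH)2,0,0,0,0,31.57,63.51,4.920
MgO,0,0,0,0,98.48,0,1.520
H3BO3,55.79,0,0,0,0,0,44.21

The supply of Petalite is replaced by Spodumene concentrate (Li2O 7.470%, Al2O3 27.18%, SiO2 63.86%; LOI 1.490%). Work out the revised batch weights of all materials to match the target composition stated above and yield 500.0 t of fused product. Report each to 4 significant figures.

Exact precision is kept through the solve — intermediates appear, rounded to 4 significant digits, between the steps; every reported number sees exactly one rounding — all derived quantities (LOI, the totals, six oxide percentages, yield, glass mass) are computed using the weight values at 500.0 t of glass in exact precision, precisely as stated by the question or the answer.
The oxide mass targets at 500.0 t fused product:
  B2O3: 10.13% × 500.0 = 50.65 t
  K2O: 5.421% × 500.0 = 27.10 t
  Li2O: 8.176% × 500.0 = 40.88 t
  Al2O3: 8.387% × 500.0 = 41.94 t
  MgO: 18.45% × 500.0 = 92.25 t
  SiO2: 49.44% × 500.0 = 247.2 t
Mass-balance tally per oxide from the weights as reported, under the basis named above (delivered sums recover each target modulo rounding of the values):
  B2O3: 90.79·0.5579 = 50.65 t (target 50.65 t)
  K2O: 39.69·0.6829 = 27.10 t (target 27.10 t)
  Li2O: 72.37·0.4056 + 154.3·0.07470 = 40.88 t (target 40.88 t)
  Al2O3: 154.3·0.2718 = 41.94 t (target 41.94 t)
  MgO: 234.1·0.3157 + 18.63·0.9848 = 92.25 t (target 92.25 t)
  SiO2: 154.3·0.6386 + 234.1·0.6351 = 247.2 t (target 247.2 t)
The glass-mass cross-check: the batch minus its LOI: 500.0 t (summing oxide targets gives 500.0 t; the stated basis being 500.0 t — gaps are rounding artifacts).
Whole-batch sum: Σ batch = 609.9 t; LOI loss = Σ batch·LOI = 109.8 t; yield, glass over the total, = 81.99%.

Revised batch per 500.0 t fused product:
  Li2CO3: 72.37 t
  Spodumene concentrate: 154.3 t
  Pearl ash: 39.69 t
  Mg3Si4O10(OH)2: 234.1 t
  MgO: 18.63 t
  H3BO3: 90.79 t
Total batch = 609.9 t; LOI loss = 109.8 t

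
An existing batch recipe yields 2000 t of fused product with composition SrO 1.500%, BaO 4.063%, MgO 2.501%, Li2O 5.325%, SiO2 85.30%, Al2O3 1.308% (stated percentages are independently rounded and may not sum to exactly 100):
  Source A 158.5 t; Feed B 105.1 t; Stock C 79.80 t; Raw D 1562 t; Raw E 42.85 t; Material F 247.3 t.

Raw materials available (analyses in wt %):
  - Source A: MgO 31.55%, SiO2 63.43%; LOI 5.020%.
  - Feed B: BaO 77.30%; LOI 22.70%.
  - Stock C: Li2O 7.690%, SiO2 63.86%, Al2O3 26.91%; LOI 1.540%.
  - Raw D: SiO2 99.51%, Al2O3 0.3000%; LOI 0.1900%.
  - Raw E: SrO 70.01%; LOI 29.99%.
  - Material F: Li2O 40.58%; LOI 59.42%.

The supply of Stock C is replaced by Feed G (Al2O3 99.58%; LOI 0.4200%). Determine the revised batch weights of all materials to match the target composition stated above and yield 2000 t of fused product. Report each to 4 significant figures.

Revised batch per 2000 t fused product:
  Source A: 158.5 t
  Feed B: 105.1 t
  Feed G: 21.41 t
  Raw D: 1613 t
  Raw E: 42.85 t
  Material F: 262.4 t
Total batch = 2203 t; LOI loss = 203.7 t

Intermediates are shown (rounded to 4 significant digits) alongside each step — all internal work carries full precision at all times. Every reported number carries a single rounding; all derived quantities are rebuilt at full precision (ignition loss, net glass mass, the yield, the totals, the six compositions) from the batch weights on 2000 t of glass, as they appear in the problem or the answer.
The oxide mass targets at 2000 t fused product:
  SrO: 1.500% × 2000 = 30.00 t
  BaO: 4.063% × 2000 = 81.26 t
  MgO: 2.501% × 2000 = 50.02 t
  Li2O: 5.325% × 2000 = 106.5 t
  SiO2: 85.30% × 2000 = 1706 t
  Al2O3: 1.308% × 2000 = 26.16 t
Verifying the oxide balance applying the batch weights above, per the basis as stated (target by target, the sums agree exact up to rounding of places):
  SrO: 42.85·0.7001 = 30.00 t (target 30.00 t)
  BaO: 105.1·0.7730 = 81.24 t (target 81.26 t)
  MgO: 158.5·0.3155 = 50.01 t (target 50.02 t)
  Li2O: 262.4·0.4058 = 106.5 t (target 106.5 t)
  SiO2: 158.5·0.6343 + 1613·0.9951 = 1706 t (target 1706 t)
  Al2O3: 21.41·0.9958 + 1613·0.003000 = 26.16 t (target 26.16 t)
Auditing the glass mass value: total charge less LOI = 2000 t (the targets, summed, come to 2000 t; against the stated basis, 2000 t — differing by rounding only).
Summing the batch: Σ batch = 2203 t; the LOI term Σ batch·LOI equals 203.7 t; the yield ratio, glass ÷ batch: 90.75%.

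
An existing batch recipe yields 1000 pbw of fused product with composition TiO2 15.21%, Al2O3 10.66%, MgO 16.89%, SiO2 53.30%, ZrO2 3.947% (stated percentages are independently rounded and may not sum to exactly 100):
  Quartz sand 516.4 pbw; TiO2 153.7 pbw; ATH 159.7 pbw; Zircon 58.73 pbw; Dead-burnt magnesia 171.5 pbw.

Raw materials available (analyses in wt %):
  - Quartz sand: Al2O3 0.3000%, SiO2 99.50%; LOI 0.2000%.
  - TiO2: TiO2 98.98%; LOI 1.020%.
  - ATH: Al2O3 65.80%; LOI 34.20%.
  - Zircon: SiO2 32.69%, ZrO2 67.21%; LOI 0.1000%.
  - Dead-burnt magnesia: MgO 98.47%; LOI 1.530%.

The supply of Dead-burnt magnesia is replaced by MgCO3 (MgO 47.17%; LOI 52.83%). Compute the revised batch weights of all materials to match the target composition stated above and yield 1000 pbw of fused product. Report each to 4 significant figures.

Revised batch per 1000 pbw fused product:
  Quartz sand: 516.4 pbw
  TiO2: 153.7 pbw
  ATH: 159.7 pbw
  Zircon: 58.73 pbw
  MgCO3: 358.1 pbw
Total batch = 1247 pbw; LOI loss = 246.5 pbw

All arithmetic holds full precision end to end. Rounding to four significant digits governs each in-between result as displayed; every reported result is rounded exactly once — all derived quantities are rebuilt in exact precision (LOI, five oxide percentages, the yield, net glass mass, the totals) from the weighed amounts at 1000 pbw of glass, as given in problem or answer.
Target masses of each oxide per 1000 pbw fused product:
  TiO2: 15.21% × 1000 = 152.1 pbw
  Al2O3: 10.66% × 1000 = 106.6 pbw
  MgO: 16.89% × 1000 = 168.9 pbw
  SiO2: 53.30% × 1000 = 533.0 pbw
  ZrO2: 3.947% × 1000 = 39.47 pbw
Verifying the oxide balance with the batch weights as given, on the stated basis (target by target, the sums agree given rounding of the digits):
  TiO2: 153.7·0.9898 = 152.1 pbw (target 152.1 pbw)
  Al2O3: 516.4·0.003000 + 159.7·0.6580 = 106.6 pbw (target 106.6 pbw)
  MgO: 358.1·0.4717 = 168.9 pbw (target 168.9 pbw)
  SiO2: 516.4·0.9950 + 58.73·0.3269 = 533.0 pbw (target 533.0 pbw)
  ZrO2: 58.73·0.6721 = 39.47 pbw (target 39.47 pbw)
The glass-mass cross-check: the batch minus its LOI: 1000 pbw (per-oxide target masses sum to 1000 pbw; with the basis standing at 1000 pbw — any gap is answer rounding).
Summing the batch: Σ batch = 1247 pbw; loss to ignition Σ batch·LOI = 246.5 pbw; yield, glass over the total, = 80.23%.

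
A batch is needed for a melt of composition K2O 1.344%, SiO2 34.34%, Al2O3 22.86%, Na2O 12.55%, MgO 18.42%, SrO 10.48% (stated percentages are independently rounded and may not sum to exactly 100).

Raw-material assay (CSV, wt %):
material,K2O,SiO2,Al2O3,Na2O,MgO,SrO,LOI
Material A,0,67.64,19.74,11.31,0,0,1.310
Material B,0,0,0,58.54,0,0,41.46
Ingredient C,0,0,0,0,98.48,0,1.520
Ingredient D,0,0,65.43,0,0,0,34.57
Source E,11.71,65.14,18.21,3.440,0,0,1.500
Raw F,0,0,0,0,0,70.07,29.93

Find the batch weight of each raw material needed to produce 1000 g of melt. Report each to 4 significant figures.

Batch per 1000 g melt:
  Material A: 397.2 g
  Material B: 130.9 g
  Ingredient C: 187.0 g
  Ingredient D: 197.6 g
  Source E: 114.8 g
  Raw F: 149.6 g
Total batch = 1177 g; LOI loss = 177.1 g; yield = 84.95%

All arithmetic maintains exact precision through every step. Mid-chain values are printed with 4-significant-digit rounding at each printed step; every reported value includes exactly one rounding. All derived quantities are re-derived in exact precision (the totals, the yield, the six compositions, LOI, glass mass) from the weighed amounts on 1000 g of glass, as written in the problem or answer text.
The oxide mass targets at 1000 g melt:
  K2O: 1.344% × 1000 = 13.44 g
  SiO2: 34.34% × 1000 = 343.4 g
  Al2O3: 22.86% × 1000 = 228.6 g
  Na2O: 12.55% × 1000 = 125.5 g
  MgO: 18.42% × 1000 = 184.2 g
  SrO: 10.48% × 1000 = 104.8 g
A balance pass over the oxides, applying the batch weights above, for the quoted basis mass (delivered sums recover each target within answer rounding):
  K2O: 114.8·0.1171 = 13.44 g (target 13.44 g)
  SiO2: 397.2·0.6764 + 114.8·0.6514 = 343.4 g (target 343.4 g)
  Al2O3: 397.2·0.1974 + 197.6·0.6543 + 114.8·0.1821 = 228.6 g (target 228.6 g)
  Na2O: 397.2·0.1131 + 130.9·0.5854 + 114.8·0.03440 = 125.5 g (target 125.5 g)
  MgO: 187.0·0.9848 = 184.2 g (target 184.2 g)
  SrO: 149.6·0.7007 = 104.8 g (target 104.8 g)
Glass mass check: total charge less LOI = 1000 g (the Σ of target masses is 999.9 g; versus the stated basis of 1000 g — any gap is answer rounding).
Adding the batch up: Σ batch = 1177 g; the LOI term Σ batch·LOI equals 177.1 g; glass ÷ batch gives a yield of 84.95%.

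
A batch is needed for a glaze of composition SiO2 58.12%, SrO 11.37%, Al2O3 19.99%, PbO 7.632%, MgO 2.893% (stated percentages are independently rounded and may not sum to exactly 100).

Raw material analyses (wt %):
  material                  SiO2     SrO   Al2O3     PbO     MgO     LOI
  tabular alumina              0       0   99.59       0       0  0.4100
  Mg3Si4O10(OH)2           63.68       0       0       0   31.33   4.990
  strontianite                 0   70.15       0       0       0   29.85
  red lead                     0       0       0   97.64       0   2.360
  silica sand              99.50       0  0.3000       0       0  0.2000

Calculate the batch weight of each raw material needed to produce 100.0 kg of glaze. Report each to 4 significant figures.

Batch per 100.0 kg glaze:
  tabular alumina: 19.91 kg
  Mg3Si4O10(OH)2: 9.234 kg
  strontianite: 16.21 kg
  red lead: 7.816 kg
  silica sand: 52.50 kg
Total batch = 105.7 kg; LOI loss = 5.671 kg; yield = 94.63%

The whole derivation carries full precision at all times. The intermediate values are printed rounded to four significant digits in the working. Each reported value sees exactly one rounding. Derived quantities, which include the totals, five oxide percentages, glass mass, the yield, ignition loss, are re-derived at exact precision, exactly as shown in the question or the answer, starting from the weights at 100.0 kg of glass.
Target oxide masses per 100.0 kg glaze:
  SiO2: 58.12% × 100.0 = 58.12 kg
  SrO: 11.37% × 100.0 = 11.37 kg
  Al2O3: 19.99% × 100.0 = 19.99 kg
  PbO: 7.632% × 100.0 = 7.632 kg
  MgO: 2.893% × 100.0 = 2.893 kg
Oxide-by-oxide audit from the weights as reported, for the quoted basis mass (each sum matches its target mass inside rounding margins):
  SiO2: 9.234·0.6368 + 52.50·0.9950 = 58.12 kg (target 58.12 kg)
  SrO: 16.21·0.7015 = 11.37 kg (target 11.37 kg)
  Al2O3: 19.91·0.9959 + 52.50·0.003000 = 19.99 kg (target 19.99 kg)
  PbO: 7.816·0.9764 = 7.632 kg (target 7.632 kg)
  MgO: 9.234·0.3133 = 2.893 kg (target 2.893 kg)
Consistency of the glass mass: batch total minus LOI = 100.0 kg (oxide target masses add up to 100.0 kg; versus the stated basis of 100.0 kg — differing by rounding only).
Adding the batch up: Σ batch = 105.7 kg; the LOI term Σ batch·LOI equals 5.671 kg; yield: glass divided by total = 94.63%.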